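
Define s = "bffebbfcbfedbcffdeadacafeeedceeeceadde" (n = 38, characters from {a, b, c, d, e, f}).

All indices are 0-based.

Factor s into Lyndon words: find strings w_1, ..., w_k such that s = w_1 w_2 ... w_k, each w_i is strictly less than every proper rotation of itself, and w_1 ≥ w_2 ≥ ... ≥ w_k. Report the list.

emit factor 1: 'bffe' (i=0, period=4)
emit factor 2: 'bbfcbfedbcffde' (i=4, period=14)
emit factor 3: 'ad' (i=18, period=2)
emit factor 4: 'acafeeedceeeceadde' (i=20, period=18)

["bffe", "bbfcbfedbcffde", "ad", "acafeeedceeeceadde"]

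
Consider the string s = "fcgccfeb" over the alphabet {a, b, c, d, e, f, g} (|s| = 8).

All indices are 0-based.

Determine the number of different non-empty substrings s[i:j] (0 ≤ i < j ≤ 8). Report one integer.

33

rank→(start, suffix):
  0 → (7, 'b')
  1 → (3, 'ccfeb')
  2 → (4, 'cfeb')
  3 → (1, 'cgccfeb')
  4 → (6, 'eb')
  5 → (0, 'fcgccfeb')
  6 → (5, 'feb')
  7 → (2, 'gccfeb')

SA = [7, 3, 4, 1, 6, 0, 5, 2]
i: (SA[i-1],SA[i]) lcp shared
  1: (7,3) 0 ''
  2: (3,4) 1 'c'
  3: (4,1) 1 'c'
  4: (1,6) 0 ''
  5: (6,0) 0 ''
  6: (0,5) 1 'f'
  7: (5,2) 0 ''

n(n+1)/2 = 8·9/2 = 36
Σ LCP = 0 + 0 + 1 + 1 + 0 + 0 + 1 + 0 = 3
distinct = 36 − 3 = 33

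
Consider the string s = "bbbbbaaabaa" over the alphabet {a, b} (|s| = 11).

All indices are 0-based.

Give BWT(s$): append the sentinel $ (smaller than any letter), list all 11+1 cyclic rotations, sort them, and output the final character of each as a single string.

aabbaaabbbb$

rank  rotation      last
    0  $bbbbbaaabaa  a
    1  a$bbbbbaaaba  a
    2  aa$bbbbbaaab  b
    3  aaabaa$bbbbb  b
    4  aabaa$bbbbba  a
    5  abaa$bbbbbaa  a
    6  baa$bbbbbaaa  a
    7  baaabaa$bbbb  b
    8  bbaaabaa$bbb  b
    9  bbbaaabaa$bb  b
   10  bbbbaaabaa$b  b
   11  bbbbbaaabaa$  $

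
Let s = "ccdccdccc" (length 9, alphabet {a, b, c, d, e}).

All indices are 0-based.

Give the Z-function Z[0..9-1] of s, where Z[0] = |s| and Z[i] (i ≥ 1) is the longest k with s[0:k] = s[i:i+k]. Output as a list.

[9, 1, 0, 5, 1, 0, 2, 2, 1]

Z[0]=9
i=1: i≥r, start 0; Z[1]=1 scan→box=[1,2)
i=2: i≥r, start 0; Z[2]=0
i=3: i≥r, start 0; Z[3]=5 scan→box=[3,8)
i=4: min(r-i=4, Z[1]=1)=1; Z[4]=1
i=5: min(r-i=3, Z[2]=0)=0; Z[5]=0
i=6: min(r-i=2, Z[3]=5)=2; Z[6]=2
i=7: min(r-i=1, Z[4]=1)=1; Z[7]=2 scan→box=[7,9)
i=8: min(r-i=1, Z[1]=1)=1; Z[8]=1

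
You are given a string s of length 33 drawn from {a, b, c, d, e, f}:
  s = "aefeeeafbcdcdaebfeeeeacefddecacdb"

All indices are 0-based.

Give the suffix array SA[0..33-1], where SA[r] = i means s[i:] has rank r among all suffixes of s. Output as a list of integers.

rank | idx | suffix
   0 |  29 | acdb
   1 |  21 | acefddecacdb
   2 |  13 | aebfeeeeacefddecacdb
   3 |   0 | aefeeeafbcdcdaebfeeeeacefddecacdb
   4 |   6 | afbcdcdaebfeeeeacefddecacdb
   5 |  32 | b
   6 |   8 | bcdcdaebfeeeeacefddecacdb
   7 |  15 | bfeeeeacefddecacdb
   8 |  28 | cacdb
   9 |  11 | cdaebfeeeeacefddecacdb
  10 |  30 | cdb
  11 |   9 | cdcdaebfeeeeacefddecacdb
  12 |  22 | cefddecacdb
  13 |  12 | daebfeeeeacefddecacdb
  14 |  31 | db
  15 |  10 | dcdaebfeeeeacefddecacdb
  16 |  25 | ddecacdb
  17 |  26 | decacdb
  18 |  20 | eacefddecacdb
  19 |   5 | eafbcdcdaebfeeeeacefddecacdb
  20 |  14 | ebfeeeeacefddecacdb
  21 |  27 | ecacdb
  22 |  19 | eeacefddecacdb
  23 |   4 | eeafbcdcdaebfeeeeacefddecacdb
  24 |  18 | eeeacefddecacdb
  25 |   3 | eeeafbcdcdaebfeeeeacefddecacdb
  26 |  17 | eeeeacefddecacdb
  27 |  23 | efddecacdb
  28 |   1 | efeeeafbcdcdaebfeeeeacefddecacdb
  29 |   7 | fbcdcdaebfeeeeacefddecacdb
  30 |  24 | fddecacdb
  31 |   2 | feeeafbcdcdaebfeeeeacefddecacdb
  32 |  16 | feeeeacefddecacdb

[29, 21, 13, 0, 6, 32, 8, 15, 28, 11, 30, 9, 22, 12, 31, 10, 25, 26, 20, 5, 14, 27, 19, 4, 18, 3, 17, 23, 1, 7, 24, 2, 16]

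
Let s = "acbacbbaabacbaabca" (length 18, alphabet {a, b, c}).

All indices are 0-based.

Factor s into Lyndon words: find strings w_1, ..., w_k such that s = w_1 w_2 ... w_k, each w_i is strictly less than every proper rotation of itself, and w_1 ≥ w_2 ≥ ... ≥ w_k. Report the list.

emit factor 1: 'acbacbb' (i=0, period=7)
emit factor 2: 'aabacbaabc' (i=7, period=10)
emit factor 3: 'a' (i=17, period=1)

["acbacbb", "aabacbaabc", "a"]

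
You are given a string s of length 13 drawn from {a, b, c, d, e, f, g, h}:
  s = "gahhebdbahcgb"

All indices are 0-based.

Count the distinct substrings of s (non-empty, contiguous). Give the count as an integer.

rank→(start, suffix):
  0 → (8, 'ahcgb')
  1 → (1, 'ahhebdbahcgb')
  2 → (12, 'b')
  3 → (7, 'bahcgb')
  4 → (5, 'bdbahcgb')
  5 → (10, 'cgb')
  6 → (6, 'dbahcgb')
  7 → (4, 'ebdbahcgb')
  8 → (0, 'gahhebdbahcgb')
  9 → (11, 'gb')
  10 → (9, 'hcgb')
  11 → (3, 'hebdbahcgb')
  12 → (2, 'hhebdbahcgb')

SA = [8, 1, 12, 7, 5, 10, 6, 4, 0, 11, 9, 3, 2]
rank  pair      lcp
   1  s[8:],s[1:]  2  'ah'
   2  s[1:],s[12:]  0  ''
   3  s[12:],s[7:]  1  'b'
   4  s[7:],s[5:]  1  'b'
   5  s[5:],s[10:]  0  ''
   6  s[10:],s[6:]  0  ''
   7  s[6:],s[4:]  0  ''
   8  s[4:],s[0:]  0  ''
   9  s[0:],s[11:]  1  'g'
  10  s[11:],s[9:]  0  ''
  11  s[9:],s[3:]  1  'h'
  12  s[3:],s[2:]  1  'h'

n(n+1)/2 = 13·14/2 = 91
Σ LCP = 0 + 2 + 0 + 1 + 1 + 0 + 0 + 0 + 0 + 1 + 0 + 1 + 1 = 7
distinct = 91 − 7 = 84

84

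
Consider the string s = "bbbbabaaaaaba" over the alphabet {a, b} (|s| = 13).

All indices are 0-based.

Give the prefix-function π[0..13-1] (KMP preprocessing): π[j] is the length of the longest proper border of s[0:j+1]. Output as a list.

π[0] = 0
j=1 s[j]='b': π[1]=1 (border 'b')
j=2 s[j]='b': π[2]=2 (border 'bb')
j=3 s[j]='b': π[3]=3 (border 'bbb')
j=4 s[j]='a': k: 3→2→1→0; π[4]=0 (border '')
j=5 s[j]='b': π[5]=1 (border 'b')
j=6 s[j]='a': k: 1→0; π[6]=0 (border '')
j=7 s[j]='a': π[7]=0 (border '')
j=8 s[j]='a': π[8]=0 (border '')
j=9 s[j]='a': π[9]=0 (border '')
j=10 s[j]='a': π[10]=0 (border '')
j=11 s[j]='b': π[11]=1 (border 'b')
j=12 s[j]='a': k: 1→0; π[12]=0 (border '')

[0, 1, 2, 3, 0, 1, 0, 0, 0, 0, 0, 1, 0]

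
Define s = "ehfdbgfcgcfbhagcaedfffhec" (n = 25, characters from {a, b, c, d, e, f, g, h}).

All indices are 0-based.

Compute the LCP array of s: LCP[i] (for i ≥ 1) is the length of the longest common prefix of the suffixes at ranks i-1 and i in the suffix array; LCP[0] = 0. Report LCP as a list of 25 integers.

[0, 1, 0, 1, 0, 1, 1, 1, 0, 1, 0, 1, 1, 0, 1, 1, 1, 2, 1, 0, 2, 1, 0, 1, 1]

rank→(start, suffix):
  0 → (16, 'aedfffhec')
  1 → (13, 'agcaedfffhec')
  2 → (4, 'bgfcgcfbhagcaedfffhec')
  3 → (11, 'bhagcaedfffhec')
  4 → (24, 'c')
  5 → (15, 'caedfffhec')
  6 → (9, 'cfbhagcaedfffhec')
  7 → (7, 'cgcfbhagcaedfffhec')
  8 → (3, 'dbgfcgcfbhagcaedfffhec')
  9 → (18, 'dfffhec')
  10 → (23, 'ec')
  11 → (17, 'edfffhec')
  12 → (0, 'ehfdbgfcgcfbhagcaedfffhec')
  13 → (10, 'fbhagcaedfffhec')
  14 → (6, 'fcgcfbhagcaedfffhec')
  15 → (2, 'fdbgfcgcfbhagcaedfffhec')
  16 → (19, 'fffhec')
  17 → (20, 'ffhec')
  18 → (21, 'fhec')
  19 → (14, 'gcaedfffhec')
  20 → (8, 'gcfbhagcaedfffhec')
  21 → (5, 'gfcgcfbhagcaedfffhec')
  22 → (12, 'hagcaedfffhec')
  23 → (22, 'hec')
  24 → (1, 'hfdbgfcgcfbhagcaedfffhec')

SA = [16, 13, 4, 11, 24, 15, 9, 7, 3, 18, 23, 17, 0, 10, 6, 2, 19, 20, 21, 14, 8, 5, 12, 22, 1]
rank  pair      lcp
   1  s[16:],s[13:]  1  'a'
   2  s[13:],s[4:]  0  ''
   3  s[4:],s[11:]  1  'b'
   4  s[11:],s[24:]  0  ''
   5  s[24:],s[15:]  1  'c'
   6  s[15:],s[9:]  1  'c'
   7  s[9:],s[7:]  1  'c'
   8  s[7:],s[3:]  0  ''
   9  s[3:],s[18:]  1  'd'
  10  s[18:],s[23:]  0  ''
  11  s[23:],s[17:]  1  'e'
  12  s[17:],s[0:]  1  'e'
  13  s[0:],s[10:]  0  ''
  14  s[10:],s[6:]  1  'f'
  15  s[6:],s[2:]  1  'f'
  16  s[2:],s[19:]  1  'f'
  17  s[19:],s[20:]  2  'ff'
  18  s[20:],s[21:]  1  'f'
  19  s[21:],s[14:]  0  ''
  20  s[14:],s[8:]  2  'gc'
  21  s[8:],s[5:]  1  'g'
  22  s[5:],s[12:]  0  ''
  23  s[12:],s[22:]  1  'h'
  24  s[22:],s[1:]  1  'h'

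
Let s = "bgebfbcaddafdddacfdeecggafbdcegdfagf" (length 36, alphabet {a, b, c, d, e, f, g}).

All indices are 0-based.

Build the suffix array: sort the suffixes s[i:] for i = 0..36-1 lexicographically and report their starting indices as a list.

sorted suffixes:
  #0 SA[0]=15  'acfdeecggafbdcegdfagf'
  #1 SA[1]=7  'addafdddacfdeecggafbdcegdfagf'
  #2 SA[2]=24  'afbdcegdfagf'
  #3 SA[3]=10  'afdddacfdeecggafbdcegdfagf'
  #4 SA[4]=33  'agf'
  #5 SA[5]=5  'bcaddafdddacfdeecggafbdcegdfagf'
  #6 SA[6]=26  'bdcegdfagf'
  #7 SA[7]=3  'bfbcaddafdddacfdeecggafbdcegdfagf'
  #8 SA[8]=0  'bgebfbcaddafdddacfdeecggafbdcegdfagf'
  #9 SA[9]=6  'caddafdddacfdeecggafbdcegdfagf'
  #10 SA[10]=28  'cegdfagf'
  #11 SA[11]=16  'cfdeecggafbdcegdfagf'
  #12 SA[12]=21  'cggafbdcegdfagf'
  #13 SA[13]=14  'dacfdeecggafbdcegdfagf'
  #14 SA[14]=9  'dafdddacfdeecggafbdcegdfagf'
  #15 SA[15]=27  'dcegdfagf'
  #16 SA[16]=13  'ddacfdeecggafbdcegdfagf'
  #17 SA[17]=8  'ddafdddacfdeecggafbdcegdfagf'
  #18 SA[18]=12  'dddacfdeecggafbdcegdfagf'
  #19 SA[19]=18  'deecggafbdcegdfagf'
  #20 SA[20]=31  'dfagf'
  #21 SA[21]=2  'ebfbcaddafdddacfdeecggafbdcegdfagf'
  #22 SA[22]=20  'ecggafbdcegdfagf'
  #23 SA[23]=19  'eecggafbdcegdfagf'
  #24 SA[24]=29  'egdfagf'
  #25 SA[25]=35  'f'
  #26 SA[26]=32  'fagf'
  #27 SA[27]=4  'fbcaddafdddacfdeecggafbdcegdfagf'
  #28 SA[28]=25  'fbdcegdfagf'
  #29 SA[29]=11  'fdddacfdeecggafbdcegdfagf'
  #30 SA[30]=17  'fdeecggafbdcegdfagf'
  #31 SA[31]=23  'gafbdcegdfagf'
  #32 SA[32]=30  'gdfagf'
  #33 SA[33]=1  'gebfbcaddafdddacfdeecggafbdcegdfagf'
  #34 SA[34]=34  'gf'
  #35 SA[35]=22  'ggafbdcegdfagf'

[15, 7, 24, 10, 33, 5, 26, 3, 0, 6, 28, 16, 21, 14, 9, 27, 13, 8, 12, 18, 31, 2, 20, 19, 29, 35, 32, 4, 25, 11, 17, 23, 30, 1, 34, 22]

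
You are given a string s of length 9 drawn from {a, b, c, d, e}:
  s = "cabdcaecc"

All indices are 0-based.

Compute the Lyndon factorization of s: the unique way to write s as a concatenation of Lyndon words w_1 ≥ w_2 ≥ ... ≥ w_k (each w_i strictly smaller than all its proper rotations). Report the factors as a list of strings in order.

emit factor 1: 'c' (i=0, period=1)
emit factor 2: 'abdcaecc' (i=1, period=8)

["c", "abdcaecc"]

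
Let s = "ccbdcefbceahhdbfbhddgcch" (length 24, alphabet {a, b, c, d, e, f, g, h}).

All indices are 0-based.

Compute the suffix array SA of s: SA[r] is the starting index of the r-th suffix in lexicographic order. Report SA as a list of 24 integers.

sorted suffixes:
  #0 SA[0]=10  'ahhdbfbhddgcch'
  #1 SA[1]=7  'bceahhdbfbhddgcch'
  #2 SA[2]=2  'bdcefbceahhdbfbhddgcch'
  #3 SA[3]=14  'bfbhddgcch'
  #4 SA[4]=16  'bhddgcch'
  #5 SA[5]=1  'cbdcefbceahhdbfbhddgcch'
  #6 SA[6]=0  'ccbdcefbceahhdbfbhddgcch'
  #7 SA[7]=21  'cch'
  #8 SA[8]=8  'ceahhdbfbhddgcch'
  #9 SA[9]=4  'cefbceahhdbfbhddgcch'
  #10 SA[10]=22  'ch'
  #11 SA[11]=13  'dbfbhddgcch'
  #12 SA[12]=3  'dcefbceahhdbfbhddgcch'
  #13 SA[13]=18  'ddgcch'
  #14 SA[14]=19  'dgcch'
  #15 SA[15]=9  'eahhdbfbhddgcch'
  #16 SA[16]=5  'efbceahhdbfbhddgcch'
  #17 SA[17]=6  'fbceahhdbfbhddgcch'
  #18 SA[18]=15  'fbhddgcch'
  #19 SA[19]=20  'gcch'
  #20 SA[20]=23  'h'
  #21 SA[21]=12  'hdbfbhddgcch'
  #22 SA[22]=17  'hddgcch'
  #23 SA[23]=11  'hhdbfbhddgcch'

[10, 7, 2, 14, 16, 1, 0, 21, 8, 4, 22, 13, 3, 18, 19, 9, 5, 6, 15, 20, 23, 12, 17, 11]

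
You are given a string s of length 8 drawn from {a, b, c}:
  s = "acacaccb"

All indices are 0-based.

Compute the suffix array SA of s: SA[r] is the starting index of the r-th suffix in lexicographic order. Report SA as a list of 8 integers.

[0, 2, 4, 7, 1, 3, 6, 5]

rank→(start, suffix):
  0 → (0, 'acacaccb')
  1 → (2, 'acaccb')
  2 → (4, 'accb')
  3 → (7, 'b')
  4 → (1, 'cacaccb')
  5 → (3, 'caccb')
  6 → (6, 'cb')
  7 → (5, 'ccb')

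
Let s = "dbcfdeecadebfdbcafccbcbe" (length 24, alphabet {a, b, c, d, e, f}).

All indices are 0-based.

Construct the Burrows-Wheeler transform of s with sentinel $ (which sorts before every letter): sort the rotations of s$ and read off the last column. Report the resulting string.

rank  rotation                   last
    0  $dbcfdeecadebfdbcafccbcbe  e
    1  adebfdbcafccbcbe$dbcfdeec  c
    2  afccbcbe$dbcfdeecadebfdbc  c
    3  bcafccbcbe$dbcfdeecadebfd  d
    4  bcbe$dbcfdeecadebfdbcafcc  c
    5  bcfdeecadebfdbcafccbcbe$d  d
    6  be$dbcfdeecadebfdbcafccbc  c
    7  bfdbcafccbcbe$dbcfdeecade  e
    8  cadebfdbcafccbcbe$dbcfdee  e
    9  cafccbcbe$dbcfdeecadebfdb  b
   10  cbcbe$dbcfdeecadebfdbcafc  c
   11  cbe$dbcfdeecadebfdbcafccb  b
   12  ccbcbe$dbcfdeecadebfdbcaf  f
   13  cfdeecadebfdbcafccbcbe$db  b
   14  dbcafccbcbe$dbcfdeecadebf  f
   15  dbcfdeecadebfdbcafccbcbe$  $
   16  debfdbcafccbcbe$dbcfdeeca  a
   17  deecadebfdbcafccbcbe$dbcf  f
   18  e$dbcfdeecadebfdbcafccbcb  b
   19  ebfdbcafccbcbe$dbcfdeecad  d
   20  ecadebfdbcafccbcbe$dbcfde  e
   21  eecadebfdbcafccbcbe$dbcfd  d
   22  fccbcbe$dbcfdeecadebfdbca  a
   23  fdbcafccbcbe$dbcfdeecadeb  b
   24  fdeecadebfdbcafccbcbe$dbc  c

eccdcdceebcbfbf$afbdedabc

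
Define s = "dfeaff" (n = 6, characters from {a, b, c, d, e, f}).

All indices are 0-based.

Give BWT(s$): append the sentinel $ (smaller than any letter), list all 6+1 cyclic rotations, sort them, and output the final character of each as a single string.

fe$ffda

rank  rotation last
    0  $dfeaff  f
    1  aff$dfe  e
    2  dfeaff$  $
    3  eaff$df  f
    4  f$dfeaf  f
    5  feaff$d  d
    6  ff$dfea  a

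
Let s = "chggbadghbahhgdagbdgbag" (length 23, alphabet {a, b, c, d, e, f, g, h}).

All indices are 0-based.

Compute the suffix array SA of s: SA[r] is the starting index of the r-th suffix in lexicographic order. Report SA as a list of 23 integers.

[5, 21, 15, 10, 4, 20, 9, 17, 0, 14, 18, 6, 22, 3, 19, 16, 13, 2, 7, 8, 12, 1, 11]

sorted suffixes:
  #0 SA[0]=5  'adghbahhgdagbdgbag'
  #1 SA[1]=21  'ag'
  #2 SA[2]=15  'agbdgbag'
  #3 SA[3]=10  'ahhgdagbdgbag'
  #4 SA[4]=4  'badghbahhgdagbdgbag'
  #5 SA[5]=20  'bag'
  #6 SA[6]=9  'bahhgdagbdgbag'
  #7 SA[7]=17  'bdgbag'
  #8 SA[8]=0  'chggbadghbahhgdagbdgbag'
  #9 SA[9]=14  'dagbdgbag'
  #10 SA[10]=18  'dgbag'
  #11 SA[11]=6  'dghbahhgdagbdgbag'
  #12 SA[12]=22  'g'
  #13 SA[13]=3  'gbadghbahhgdagbdgbag'
  #14 SA[14]=19  'gbag'
  #15 SA[15]=16  'gbdgbag'
  #16 SA[16]=13  'gdagbdgbag'
  #17 SA[17]=2  'ggbadghbahhgdagbdgbag'
  #18 SA[18]=7  'ghbahhgdagbdgbag'
  #19 SA[19]=8  'hbahhgdagbdgbag'
  #20 SA[20]=12  'hgdagbdgbag'
  #21 SA[21]=1  'hggbadghbahhgdagbdgbag'
  #22 SA[22]=11  'hhgdagbdgbag'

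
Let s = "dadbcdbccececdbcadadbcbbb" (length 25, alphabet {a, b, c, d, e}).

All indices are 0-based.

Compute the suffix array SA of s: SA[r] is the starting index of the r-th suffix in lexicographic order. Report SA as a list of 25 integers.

[16, 18, 1, 24, 23, 22, 14, 20, 6, 3, 15, 21, 7, 12, 4, 10, 8, 17, 0, 13, 19, 5, 2, 11, 9]

sorted suffixes:
  #0 SA[0]=16  'adadbcbbb'
  #1 SA[1]=18  'adbcbbb'
  #2 SA[2]=1  'adbcdbccececdbcadadbcbbb'
  #3 SA[3]=24  'b'
  #4 SA[4]=23  'bb'
  #5 SA[5]=22  'bbb'
  #6 SA[6]=14  'bcadadbcbbb'
  #7 SA[7]=20  'bcbbb'
  #8 SA[8]=6  'bccececdbcadadbcbbb'
  #9 SA[9]=3  'bcdbccececdbcadadbcbbb'
  #10 SA[10]=15  'cadadbcbbb'
  #11 SA[11]=21  'cbbb'
  #12 SA[12]=7  'ccececdbcadadbcbbb'
  #13 SA[13]=12  'cdbcadadbcbbb'
  #14 SA[14]=4  'cdbccececdbcadadbcbbb'
  #15 SA[15]=10  'cecdbcadadbcbbb'
  #16 SA[16]=8  'cececdbcadadbcbbb'
  #17 SA[17]=17  'dadbcbbb'
  #18 SA[18]=0  'dadbcdbccececdbcadadbcbbb'
  #19 SA[19]=13  'dbcadadbcbbb'
  #20 SA[20]=19  'dbcbbb'
  #21 SA[21]=5  'dbccececdbcadadbcbbb'
  #22 SA[22]=2  'dbcdbccececdbcadadbcbbb'
  #23 SA[23]=11  'ecdbcadadbcbbb'
  #24 SA[24]=9  'ececdbcadadbcbbb'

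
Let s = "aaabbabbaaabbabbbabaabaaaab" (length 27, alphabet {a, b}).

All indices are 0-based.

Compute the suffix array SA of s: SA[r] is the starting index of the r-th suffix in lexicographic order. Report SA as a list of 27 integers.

[22, 23, 0, 8, 24, 19, 1, 9, 25, 20, 17, 5, 2, 10, 13, 26, 21, 7, 18, 16, 4, 12, 6, 15, 3, 11, 14]

rank→(start, suffix):
  0 → (22, 'aaaab')
  1 → (23, 'aaab')
  2 → (0, 'aaabbabbaaabbabbbabaabaaaab')
  3 → (8, 'aaabbabbbabaabaaaab')
  4 → (24, 'aab')
  5 → (19, 'aabaaaab')
  6 → (1, 'aabbabbaaabbabbbabaabaaaab')
  7 → (9, 'aabbabbbabaabaaaab')
  8 → (25, 'ab')
  9 → (20, 'abaaaab')
  10 → (17, 'abaabaaaab')
  11 → (5, 'abbaaabbabbbabaabaaaab')
  12 → (2, 'abbabbaaabbabbbabaabaaaab')
  13 → (10, 'abbabbbabaabaaaab')
  14 → (13, 'abbbabaabaaaab')
  15 → (26, 'b')
  16 → (21, 'baaaab')
  17 → (7, 'baaabbabbbabaabaaaab')
  18 → (18, 'baabaaaab')
  19 → (16, 'babaabaaaab')
  20 → (4, 'babbaaabbabbbabaabaaaab')
  21 → (12, 'babbbabaabaaaab')
  22 → (6, 'bbaaabbabbbabaabaaaab')
  23 → (15, 'bbabaabaaaab')
  24 → (3, 'bbabbaaabbabbbabaabaaaab')
  25 → (11, 'bbabbbabaabaaaab')
  26 → (14, 'bbbabaabaaaab')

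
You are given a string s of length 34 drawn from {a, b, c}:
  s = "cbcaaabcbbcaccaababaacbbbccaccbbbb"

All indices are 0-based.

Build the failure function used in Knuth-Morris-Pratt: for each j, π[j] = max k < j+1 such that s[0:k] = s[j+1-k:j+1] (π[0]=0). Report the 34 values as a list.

[0, 0, 1, 0, 0, 0, 0, 1, 2, 0, 1, 0, 1, 1, 0, 0, 0, 0, 0, 0, 0, 1, 2, 0, 0, 1, 1, 0, 1, 1, 2, 0, 0, 0]

π[0] = 0
j=1 s[j]='b': π[1]=0 (border '')
j=2 s[j]='c': π[2]=1 (border 'c')
j=3 s[j]='a': k: 1→0; π[3]=0 (border '')
j=4 s[j]='a': π[4]=0 (border '')
j=5 s[j]='a': π[5]=0 (border '')
j=6 s[j]='b': π[6]=0 (border '')
j=7 s[j]='c': π[7]=1 (border 'c')
j=8 s[j]='b': π[8]=2 (border 'cb')
j=9 s[j]='b': k: 2→0; π[9]=0 (border '')
j=10 s[j]='c': π[10]=1 (border 'c')
j=11 s[j]='a': k: 1→0; π[11]=0 (border '')
j=12 s[j]='c': π[12]=1 (border 'c')
j=13 s[j]='c': k: 1→0; π[13]=1 (border 'c')
j=14 s[j]='a': k: 1→0; π[14]=0 (border '')
j=15 s[j]='a': π[15]=0 (border '')
j=16 s[j]='b': π[16]=0 (border '')
j=17 s[j]='a': π[17]=0 (border '')
j=18 s[j]='b': π[18]=0 (border '')
j=19 s[j]='a': π[19]=0 (border '')
j=20 s[j]='a': π[20]=0 (border '')
j=21 s[j]='c': π[21]=1 (border 'c')
j=22 s[j]='b': π[22]=2 (border 'cb')
j=23 s[j]='b': k: 2→0; π[23]=0 (border '')
j=24 s[j]='b': π[24]=0 (border '')
j=25 s[j]='c': π[25]=1 (border 'c')
j=26 s[j]='c': k: 1→0; π[26]=1 (border 'c')
j=27 s[j]='a': k: 1→0; π[27]=0 (border '')
j=28 s[j]='c': π[28]=1 (border 'c')
j=29 s[j]='c': k: 1→0; π[29]=1 (border 'c')
j=30 s[j]='b': π[30]=2 (border 'cb')
j=31 s[j]='b': k: 2→0; π[31]=0 (border '')
j=32 s[j]='b': π[32]=0 (border '')
j=33 s[j]='b': π[33]=0 (border '')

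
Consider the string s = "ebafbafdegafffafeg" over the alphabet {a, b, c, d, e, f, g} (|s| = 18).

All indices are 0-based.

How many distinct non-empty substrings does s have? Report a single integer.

rank→(start, suffix):
  0 → (2, 'afbafdegafffafeg')
  1 → (5, 'afdegafffafeg')
  2 → (14, 'afeg')
  3 → (10, 'afffafeg')
  4 → (1, 'bafbafdegafffafeg')
  5 → (4, 'bafdegafffafeg')
  6 → (7, 'degafffafeg')
  7 → (0, 'ebafbafdegafffafeg')
  8 → (16, 'eg')
  9 → (8, 'egafffafeg')
  10 → (13, 'fafeg')
  11 → (3, 'fbafdegafffafeg')
  12 → (6, 'fdegafffafeg')
  13 → (15, 'feg')
  14 → (12, 'ffafeg')
  15 → (11, 'fffafeg')
  16 → (17, 'g')
  17 → (9, 'gafffafeg')

SA = [2, 5, 14, 10, 1, 4, 7, 0, 16, 8, 13, 3, 6, 15, 12, 11, 17, 9]
i: (SA[i-1],SA[i]) lcp shared
  1: (2,5) 2 'af'
  2: (5,14) 2 'af'
  3: (14,10) 2 'af'
  4: (10,1) 0 ''
  5: (1,4) 3 'baf'
  6: (4,7) 0 ''
  7: (7,0) 0 ''
  8: (0,16) 1 'e'
  9: (16,8) 2 'eg'
  10: (8,13) 0 ''
  11: (13,3) 1 'f'
  12: (3,6) 1 'f'
  13: (6,15) 1 'f'
  14: (15,12) 1 'f'
  15: (12,11) 2 'ff'
  16: (11,17) 0 ''
  17: (17,9) 1 'g'

n(n+1)/2 = 18·19/2 = 171
Σ LCP = 0 + 2 + 2 + 2 + 0 + 3 + 0 + 0 + 1 + 2 + 0 + 1 + 1 + 1 + 1 + 2 + 0 + 1 = 19
distinct = 171 − 19 = 152

152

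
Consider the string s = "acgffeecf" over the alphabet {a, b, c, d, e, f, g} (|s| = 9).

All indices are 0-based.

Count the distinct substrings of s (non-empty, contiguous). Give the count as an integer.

41

rank→(start, suffix):
  0 → (0, 'acgffeecf')
  1 → (7, 'cf')
  2 → (1, 'cgffeecf')
  3 → (6, 'ecf')
  4 → (5, 'eecf')
  5 → (8, 'f')
  6 → (4, 'feecf')
  7 → (3, 'ffeecf')
  8 → (2, 'gffeecf')

SA = [0, 7, 1, 6, 5, 8, 4, 3, 2]
i: (SA[i-1],SA[i]) lcp shared
  1: (0,7) 0 ''
  2: (7,1) 1 'c'
  3: (1,6) 0 ''
  4: (6,5) 1 'e'
  5: (5,8) 0 ''
  6: (8,4) 1 'f'
  7: (4,3) 1 'f'
  8: (3,2) 0 ''

n(n+1)/2 = 9·10/2 = 45
Σ LCP = 0 + 0 + 1 + 0 + 1 + 0 + 1 + 1 + 0 = 4
distinct = 45 − 4 = 41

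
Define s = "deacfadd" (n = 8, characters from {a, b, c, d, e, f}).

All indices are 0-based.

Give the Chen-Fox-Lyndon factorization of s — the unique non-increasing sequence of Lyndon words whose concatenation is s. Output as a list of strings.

emit factor 1: 'de' (i=0, period=2)
emit factor 2: 'acfadd' (i=2, period=6)

["de", "acfadd"]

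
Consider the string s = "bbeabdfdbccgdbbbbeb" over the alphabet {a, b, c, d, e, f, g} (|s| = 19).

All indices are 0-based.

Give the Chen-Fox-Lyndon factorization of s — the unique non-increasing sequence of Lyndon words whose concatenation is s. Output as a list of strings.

["bbe", "abdfdbccgdbbbbeb"]

emit factor 1: 'bbe' (i=0, period=3)
emit factor 2: 'abdfdbccgdbbbbeb' (i=3, period=16)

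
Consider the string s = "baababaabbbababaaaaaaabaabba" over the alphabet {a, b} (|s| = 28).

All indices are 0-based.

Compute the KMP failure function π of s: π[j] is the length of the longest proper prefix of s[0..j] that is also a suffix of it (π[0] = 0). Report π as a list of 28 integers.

[0, 0, 0, 1, 2, 1, 2, 3, 4, 1, 1, 2, 1, 2, 1, 2, 3, 0, 0, 0, 0, 0, 1, 2, 3, 4, 1, 2]

π[0] = 0
j=1 s[j]='a': π[1]=0 (border '')
j=2 s[j]='a': π[2]=0 (border '')
j=3 s[j]='b': π[3]=1 (border 'b')
j=4 s[j]='a': π[4]=2 (border 'ba')
j=5 s[j]='b': k: 2→0; π[5]=1 (border 'b')
j=6 s[j]='a': π[6]=2 (border 'ba')
j=7 s[j]='a': π[7]=3 (border 'baa')
j=8 s[j]='b': π[8]=4 (border 'baab')
j=9 s[j]='b': k: 4→1→0; π[9]=1 (border 'b')
j=10 s[j]='b': k: 1→0; π[10]=1 (border 'b')
j=11 s[j]='a': π[11]=2 (border 'ba')
j=12 s[j]='b': k: 2→0; π[12]=1 (border 'b')
j=13 s[j]='a': π[13]=2 (border 'ba')
j=14 s[j]='b': k: 2→0; π[14]=1 (border 'b')
j=15 s[j]='a': π[15]=2 (border 'ba')
j=16 s[j]='a': π[16]=3 (border 'baa')
j=17 s[j]='a': k: 3→0; π[17]=0 (border '')
j=18 s[j]='a': π[18]=0 (border '')
j=19 s[j]='a': π[19]=0 (border '')
j=20 s[j]='a': π[20]=0 (border '')
j=21 s[j]='a': π[21]=0 (border '')
j=22 s[j]='b': π[22]=1 (border 'b')
j=23 s[j]='a': π[23]=2 (border 'ba')
j=24 s[j]='a': π[24]=3 (border 'baa')
j=25 s[j]='b': π[25]=4 (border 'baab')
j=26 s[j]='b': k: 4→1→0; π[26]=1 (border 'b')
j=27 s[j]='a': π[27]=2 (border 'ba')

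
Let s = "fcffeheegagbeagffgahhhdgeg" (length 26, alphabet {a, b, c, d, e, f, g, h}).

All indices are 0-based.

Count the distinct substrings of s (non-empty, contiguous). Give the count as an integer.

328

sorted suffixes:
  #0 SA[0]=9  'agbeagffgahhhdgeg'
  #1 SA[1]=13  'agffgahhhdgeg'
  #2 SA[2]=18  'ahhhdgeg'
  #3 SA[3]=11  'beagffgahhhdgeg'
  #4 SA[4]=1  'cffeheegagbeagffgahhhdgeg'
  #5 SA[5]=22  'dgeg'
  #6 SA[6]=12  'eagffgahhhdgeg'
  #7 SA[7]=6  'eegagbeagffgahhhdgeg'
  #8 SA[8]=24  'eg'
  #9 SA[9]=7  'egagbeagffgahhhdgeg'
  #10 SA[10]=4  'eheegagbeagffgahhhdgeg'
  #11 SA[11]=0  'fcffeheegagbeagffgahhhdgeg'
  #12 SA[12]=3  'feheegagbeagffgahhhdgeg'
  #13 SA[13]=2  'ffeheegagbeagffgahhhdgeg'
  #14 SA[14]=15  'ffgahhhdgeg'
  #15 SA[15]=16  'fgahhhdgeg'
  #16 SA[16]=25  'g'
  #17 SA[17]=8  'gagbeagffgahhhdgeg'
  #18 SA[18]=17  'gahhhdgeg'
  #19 SA[19]=10  'gbeagffgahhhdgeg'
  #20 SA[20]=23  'geg'
  #21 SA[21]=14  'gffgahhhdgeg'
  #22 SA[22]=21  'hdgeg'
  #23 SA[23]=5  'heegagbeagffgahhhdgeg'
  #24 SA[24]=20  'hhdgeg'
  #25 SA[25]=19  'hhhdgeg'

SA = [9, 13, 18, 11, 1, 22, 12, 6, 24, 7, 4, 0, 3, 2, 15, 16, 25, 8, 17, 10, 23, 14, 21, 5, 20, 19]
rank  pair      lcp
   1  s[9:],s[13:]  2  'ag'
   2  s[13:],s[18:]  1  'a'
   3  s[18:],s[11:]  0  ''
   4  s[11:],s[1:]  0  ''
   5  s[1:],s[22:]  0  ''
   6  s[22:],s[12:]  0  ''
   7  s[12:],s[6:]  1  'e'
   8  s[6:],s[24:]  1  'e'
   9  s[24:],s[7:]  2  'eg'
  10  s[7:],s[4:]  1  'e'
  11  s[4:],s[0:]  0  ''
  12  s[0:],s[3:]  1  'f'
  13  s[3:],s[2:]  1  'f'
  14  s[2:],s[15:]  2  'ff'
  15  s[15:],s[16:]  1  'f'
  16  s[16:],s[25:]  0  ''
  17  s[25:],s[8:]  1  'g'
  18  s[8:],s[17:]  2  'ga'
  19  s[17:],s[10:]  1  'g'
  20  s[10:],s[23:]  1  'g'
  21  s[23:],s[14:]  1  'g'
  22  s[14:],s[21:]  0  ''
  23  s[21:],s[5:]  1  'h'
  24  s[5:],s[20:]  1  'h'
  25  s[20:],s[19:]  2  'hh'

n(n+1)/2 = 26·27/2 = 351
Σ LCP = 0 + 2 + 1 + 0 + 0 + 0 + 0 + 1 + 1 + 2 + 1 + 0 + 1 + 1 + 2 + 1 + 0 + 1 + 2 + 1 + 1 + 1 + 0 + 1 + 1 + 2 = 23
distinct = 351 − 23 = 328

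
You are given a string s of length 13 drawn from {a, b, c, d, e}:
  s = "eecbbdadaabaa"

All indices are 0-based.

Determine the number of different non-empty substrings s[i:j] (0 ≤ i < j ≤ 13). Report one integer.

sorted suffixes:
  #0 SA[0]=12  'a'
  #1 SA[1]=11  'aa'
  #2 SA[2]=8  'aabaa'
  #3 SA[3]=9  'abaa'
  #4 SA[4]=6  'adaabaa'
  #5 SA[5]=10  'baa'
  #6 SA[6]=3  'bbdadaabaa'
  #7 SA[7]=4  'bdadaabaa'
  #8 SA[8]=2  'cbbdadaabaa'
  #9 SA[9]=7  'daabaa'
  #10 SA[10]=5  'dadaabaa'
  #11 SA[11]=1  'ecbbdadaabaa'
  #12 SA[12]=0  'eecbbdadaabaa'

SA = [12, 11, 8, 9, 6, 10, 3, 4, 2, 7, 5, 1, 0]
i: (SA[i-1],SA[i]) lcp shared
  1: (12,11) 1 'a'
  2: (11,8) 2 'aa'
  3: (8,9) 1 'a'
  4: (9,6) 1 'a'
  5: (6,10) 0 ''
  6: (10,3) 1 'b'
  7: (3,4) 1 'b'
  8: (4,2) 0 ''
  9: (2,7) 0 ''
  10: (7,5) 2 'da'
  11: (5,1) 0 ''
  12: (1,0) 1 'e'

n(n+1)/2 = 13·14/2 = 91
Σ LCP = 0 + 1 + 2 + 1 + 1 + 0 + 1 + 1 + 0 + 0 + 2 + 0 + 1 = 10
distinct = 91 − 10 = 81

81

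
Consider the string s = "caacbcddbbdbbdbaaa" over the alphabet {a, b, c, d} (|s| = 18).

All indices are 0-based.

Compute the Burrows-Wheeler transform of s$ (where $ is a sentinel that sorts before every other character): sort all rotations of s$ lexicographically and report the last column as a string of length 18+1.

rank  rotation             last
    0  $caacbcddbbdbbdbaaa  a
    1  a$caacbcddbbdbbdbaa  a
    2  aa$caacbcddbbdbbdba  a
    3  aaa$caacbcddbbdbbdb  b
    4  aacbcddbbdbbdbaaa$c  c
    5  acbcddbbdbbdbaaa$ca  a
    6  baaa$caacbcddbbdbbd  d
    7  bbdbaaa$caacbcddbbd  d
    8  bbdbbdbaaa$caacbcdd  d
    9  bcddbbdbbdbaaa$caac  c
   10  bdbaaa$caacbcddbbdb  b
   11  bdbbdbaaa$caacbcddb  b
   12  caacbcddbbdbbdbaaa$  $
   13  cbcddbbdbbdbaaa$caa  a
   14  cddbbdbbdbaaa$caacb  b
   15  dbaaa$caacbcddbbdbb  b
   16  dbbdbaaa$caacbcddbb  b
   17  dbbdbbdbaaa$caacbcd  d
   18  ddbbdbbdbaaa$caacbc  c

aaabcadddcbb$abbbdc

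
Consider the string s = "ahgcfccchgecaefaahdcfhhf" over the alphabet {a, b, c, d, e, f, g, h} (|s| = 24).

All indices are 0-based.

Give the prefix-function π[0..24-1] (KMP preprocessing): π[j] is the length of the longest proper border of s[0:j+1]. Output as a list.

[0, 0, 0, 0, 0, 0, 0, 0, 0, 0, 0, 0, 1, 0, 0, 1, 1, 2, 0, 0, 0, 0, 0, 0]

π[0] = 0
j=1 s[j]='h': π[1]=0 (border '')
j=2 s[j]='g': π[2]=0 (border '')
j=3 s[j]='c': π[3]=0 (border '')
j=4 s[j]='f': π[4]=0 (border '')
j=5 s[j]='c': π[5]=0 (border '')
j=6 s[j]='c': π[6]=0 (border '')
j=7 s[j]='c': π[7]=0 (border '')
j=8 s[j]='h': π[8]=0 (border '')
j=9 s[j]='g': π[9]=0 (border '')
j=10 s[j]='e': π[10]=0 (border '')
j=11 s[j]='c': π[11]=0 (border '')
j=12 s[j]='a': π[12]=1 (border 'a')
j=13 s[j]='e': k: 1→0; π[13]=0 (border '')
j=14 s[j]='f': π[14]=0 (border '')
j=15 s[j]='a': π[15]=1 (border 'a')
j=16 s[j]='a': k: 1→0; π[16]=1 (border 'a')
j=17 s[j]='h': π[17]=2 (border 'ah')
j=18 s[j]='d': k: 2→0; π[18]=0 (border '')
j=19 s[j]='c': π[19]=0 (border '')
j=20 s[j]='f': π[20]=0 (border '')
j=21 s[j]='h': π[21]=0 (border '')
j=22 s[j]='h': π[22]=0 (border '')
j=23 s[j]='f': π[23]=0 (border '')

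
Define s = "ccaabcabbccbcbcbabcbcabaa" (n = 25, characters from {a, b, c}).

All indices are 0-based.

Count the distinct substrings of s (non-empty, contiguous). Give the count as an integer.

277

sorted suffixes:
  #0 SA[0]=24  'a'
  #1 SA[1]=23  'aa'
  #2 SA[2]=2  'aabcabbccbcbcbabcbcabaa'
  #3 SA[3]=21  'abaa'
  #4 SA[4]=6  'abbccbcbcbabcbcabaa'
  #5 SA[5]=3  'abcabbccbcbcbabcbcabaa'
  #6 SA[6]=16  'abcbcabaa'
  #7 SA[7]=22  'baa'
  #8 SA[8]=15  'babcbcabaa'
  #9 SA[9]=7  'bbccbcbcbabcbcabaa'
  #10 SA[10]=19  'bcabaa'
  #11 SA[11]=4  'bcabbccbcbcbabcbcabaa'
  #12 SA[12]=13  'bcbabcbcabaa'
  #13 SA[13]=17  'bcbcabaa'
  #14 SA[14]=11  'bcbcbabcbcabaa'
  #15 SA[15]=8  'bccbcbcbabcbcabaa'
  #16 SA[16]=1  'caabcabbccbcbcbabcbcabaa'
  #17 SA[17]=20  'cabaa'
  #18 SA[18]=5  'cabbccbcbcbabcbcabaa'
  #19 SA[19]=14  'cbabcbcabaa'
  #20 SA[20]=18  'cbcabaa'
  #21 SA[21]=12  'cbcbabcbcabaa'
  #22 SA[22]=10  'cbcbcbabcbcabaa'
  #23 SA[23]=0  'ccaabcabbccbcbcbabcbcabaa'
  #24 SA[24]=9  'ccbcbcbabcbcabaa'

SA = [24, 23, 2, 21, 6, 3, 16, 22, 15, 7, 19, 4, 13, 17, 11, 8, 1, 20, 5, 14, 18, 12, 10, 0, 9]
[i] adj suffixes → lcp
  [1] 24/23 → 1 ('a')
  [2] 23/2 → 2 ('aa')
  [3] 2/21 → 1 ('a')
  [4] 21/6 → 2 ('ab')
  [5] 6/3 → 2 ('ab')
  [6] 3/16 → 3 ('abc')
  [7] 16/22 → 0 ('')
  [8] 22/15 → 2 ('ba')
  [9] 15/7 → 1 ('b')
  [10] 7/19 → 1 ('b')
  [11] 19/4 → 4 ('bcab')
  [12] 4/13 → 2 ('bc')
  [13] 13/17 → 3 ('bcb')
  [14] 17/11 → 4 ('bcbc')
  [15] 11/8 → 2 ('bc')
  [16] 8/1 → 0 ('')
  [17] 1/20 → 2 ('ca')
  [18] 20/5 → 3 ('cab')
  [19] 5/14 → 1 ('c')
  [20] 14/18 → 2 ('cb')
  [21] 18/12 → 3 ('cbc')
  [22] 12/10 → 4 ('cbcb')
  [23] 10/0 → 1 ('c')
  [24] 0/9 → 2 ('cc')

n(n+1)/2 = 25·26/2 = 325
Σ LCP = 0 + 1 + 2 + 1 + 2 + 2 + 3 + 0 + 2 + 1 + 1 + 4 + 2 + 3 + 4 + 2 + 0 + 2 + 3 + 1 + 2 + 3 + 4 + 1 + 2 = 48
distinct = 325 − 48 = 277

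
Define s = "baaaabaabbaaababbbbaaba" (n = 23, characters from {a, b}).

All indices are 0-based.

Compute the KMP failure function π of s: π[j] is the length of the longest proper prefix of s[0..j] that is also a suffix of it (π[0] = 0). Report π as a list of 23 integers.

[0, 0, 0, 0, 0, 1, 2, 3, 1, 1, 2, 3, 4, 1, 2, 1, 1, 1, 1, 2, 3, 1, 2]

π[0] = 0
j=1 s[j]='a': π[1]=0 (border '')
j=2 s[j]='a': π[2]=0 (border '')
j=3 s[j]='a': π[3]=0 (border '')
j=4 s[j]='a': π[4]=0 (border '')
j=5 s[j]='b': π[5]=1 (border 'b')
j=6 s[j]='a': π[6]=2 (border 'ba')
j=7 s[j]='a': π[7]=3 (border 'baa')
j=8 s[j]='b': k: 3→0; π[8]=1 (border 'b')
j=9 s[j]='b': k: 1→0; π[9]=1 (border 'b')
j=10 s[j]='a': π[10]=2 (border 'ba')
j=11 s[j]='a': π[11]=3 (border 'baa')
j=12 s[j]='a': π[12]=4 (border 'baaa')
j=13 s[j]='b': k: 4→0; π[13]=1 (border 'b')
j=14 s[j]='a': π[14]=2 (border 'ba')
j=15 s[j]='b': k: 2→0; π[15]=1 (border 'b')
j=16 s[j]='b': k: 1→0; π[16]=1 (border 'b')
j=17 s[j]='b': k: 1→0; π[17]=1 (border 'b')
j=18 s[j]='b': k: 1→0; π[18]=1 (border 'b')
j=19 s[j]='a': π[19]=2 (border 'ba')
j=20 s[j]='a': π[20]=3 (border 'baa')
j=21 s[j]='b': k: 3→0; π[21]=1 (border 'b')
j=22 s[j]='a': π[22]=2 (border 'ba')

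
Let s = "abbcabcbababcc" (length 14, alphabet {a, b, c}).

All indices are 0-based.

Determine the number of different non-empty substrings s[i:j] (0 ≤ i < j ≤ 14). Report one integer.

sorted suffixes:
  #0 SA[0]=8  'ababcc'
  #1 SA[1]=0  'abbcabcbababcc'
  #2 SA[2]=4  'abcbababcc'
  #3 SA[3]=10  'abcc'
  #4 SA[4]=7  'bababcc'
  #5 SA[5]=9  'babcc'
  #6 SA[6]=1  'bbcabcbababcc'
  #7 SA[7]=2  'bcabcbababcc'
  #8 SA[8]=5  'bcbababcc'
  #9 SA[9]=11  'bcc'
  #10 SA[10]=13  'c'
  #11 SA[11]=3  'cabcbababcc'
  #12 SA[12]=6  'cbababcc'
  #13 SA[13]=12  'cc'

SA = [8, 0, 4, 10, 7, 9, 1, 2, 5, 11, 13, 3, 6, 12]
i: (SA[i-1],SA[i]) lcp shared
  1: (8,0) 2 'ab'
  2: (0,4) 2 'ab'
  3: (4,10) 3 'abc'
  4: (10,7) 0 ''
  5: (7,9) 3 'bab'
  6: (9,1) 1 'b'
  7: (1,2) 1 'b'
  8: (2,5) 2 'bc'
  9: (5,11) 2 'bc'
  10: (11,13) 0 ''
  11: (13,3) 1 'c'
  12: (3,6) 1 'c'
  13: (6,12) 1 'c'

n(n+1)/2 = 14·15/2 = 105
Σ LCP = 0 + 2 + 2 + 3 + 0 + 3 + 1 + 1 + 2 + 2 + 0 + 1 + 1 + 1 = 19
distinct = 105 − 19 = 86

86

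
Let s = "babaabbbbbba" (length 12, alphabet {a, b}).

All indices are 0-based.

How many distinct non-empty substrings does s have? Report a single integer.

rank→(start, suffix):
  0 → (11, 'a')
  1 → (3, 'aabbbbbba')
  2 → (1, 'abaabbbbbba')
  3 → (4, 'abbbbbba')
  4 → (10, 'ba')
  5 → (2, 'baabbbbbba')
  6 → (0, 'babaabbbbbba')
  7 → (9, 'bba')
  8 → (8, 'bbba')
  9 → (7, 'bbbba')
  10 → (6, 'bbbbba')
  11 → (5, 'bbbbbba')

SA = [11, 3, 1, 4, 10, 2, 0, 9, 8, 7, 6, 5]
rank  pair      lcp
   1  s[11:],s[3:]  1  'a'
   2  s[3:],s[1:]  1  'a'
   3  s[1:],s[4:]  2  'ab'
   4  s[4:],s[10:]  0  ''
   5  s[10:],s[2:]  2  'ba'
   6  s[2:],s[0:]  2  'ba'
   7  s[0:],s[9:]  1  'b'
   8  s[9:],s[8:]  2  'bb'
   9  s[8:],s[7:]  3  'bbb'
  10  s[7:],s[6:]  4  'bbbb'
  11  s[6:],s[5:]  5  'bbbbb'

n(n+1)/2 = 12·13/2 = 78
Σ LCP = 0 + 1 + 1 + 2 + 0 + 2 + 2 + 1 + 2 + 3 + 4 + 5 = 23
distinct = 78 − 23 = 55

55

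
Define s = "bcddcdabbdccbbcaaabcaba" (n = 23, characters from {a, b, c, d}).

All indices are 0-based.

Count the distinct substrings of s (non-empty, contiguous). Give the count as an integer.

rank→(start, suffix):
  0 → (22, 'a')
  1 → (15, 'aaabcaba')
  2 → (16, 'aabcaba')
  3 → (20, 'aba')
  4 → (6, 'abbdccbbcaaabcaba')
  5 → (17, 'abcaba')
  6 → (21, 'ba')
  7 → (12, 'bbcaaabcaba')
  8 → (7, 'bbdccbbcaaabcaba')
  9 → (13, 'bcaaabcaba')
  10 → (18, 'bcaba')
  11 → (0, 'bcddcdabbdccbbcaaabcaba')
  12 → (8, 'bdccbbcaaabcaba')
  13 → (14, 'caaabcaba')
  14 → (19, 'caba')
  15 → (11, 'cbbcaaabcaba')
  16 → (10, 'ccbbcaaabcaba')
  17 → (4, 'cdabbdccbbcaaabcaba')
  18 → (1, 'cddcdabbdccbbcaaabcaba')
  19 → (5, 'dabbdccbbcaaabcaba')
  20 → (9, 'dccbbcaaabcaba')
  21 → (3, 'dcdabbdccbbcaaabcaba')
  22 → (2, 'ddcdabbdccbbcaaabcaba')

SA = [22, 15, 16, 20, 6, 17, 21, 12, 7, 13, 18, 0, 8, 14, 19, 11, 10, 4, 1, 5, 9, 3, 2]
rank  pair      lcp
   1  s[22:],s[15:]  1  'a'
   2  s[15:],s[16:]  2  'aa'
   3  s[16:],s[20:]  1  'a'
   4  s[20:],s[6:]  2  'ab'
   5  s[6:],s[17:]  2  'ab'
   6  s[17:],s[21:]  0  ''
   7  s[21:],s[12:]  1  'b'
   8  s[12:],s[7:]  2  'bb'
   9  s[7:],s[13:]  1  'b'
  10  s[13:],s[18:]  3  'bca'
  11  s[18:],s[0:]  2  'bc'
  12  s[0:],s[8:]  1  'b'
  13  s[8:],s[14:]  0  ''
  14  s[14:],s[19:]  2  'ca'
  15  s[19:],s[11:]  1  'c'
  16  s[11:],s[10:]  1  'c'
  17  s[10:],s[4:]  1  'c'
  18  s[4:],s[1:]  2  'cd'
  19  s[1:],s[5:]  0  ''
  20  s[5:],s[9:]  1  'd'
  21  s[9:],s[3:]  2  'dc'
  22  s[3:],s[2:]  1  'd'

n(n+1)/2 = 23·24/2 = 276
Σ LCP = 0 + 1 + 2 + 1 + 2 + 2 + 0 + 1 + 2 + 1 + 3 + 2 + 1 + 0 + 2 + 1 + 1 + 1 + 2 + 0 + 1 + 2 + 1 = 29
distinct = 276 − 29 = 247

247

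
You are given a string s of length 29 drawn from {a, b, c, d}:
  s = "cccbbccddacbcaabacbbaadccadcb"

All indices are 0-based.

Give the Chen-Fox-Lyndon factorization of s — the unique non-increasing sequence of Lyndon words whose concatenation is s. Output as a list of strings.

emit factor 1: 'c' (i=0, period=1)
emit factor 2: 'c' (i=1, period=1)
emit factor 3: 'c' (i=2, period=1)
emit factor 4: 'bbccdd' (i=3, period=6)
emit factor 5: 'acbc' (i=9, period=4)
emit factor 6: 'aabacbbaadccadcb' (i=13, period=16)

["c", "c", "c", "bbccdd", "acbc", "aabacbbaadccadcb"]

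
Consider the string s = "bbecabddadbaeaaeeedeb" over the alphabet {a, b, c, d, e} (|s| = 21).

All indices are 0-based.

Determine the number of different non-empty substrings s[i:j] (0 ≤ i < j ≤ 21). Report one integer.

rank→(start, suffix):
  0 → (13, 'aaeeedeb')
  1 → (4, 'abddadbaeaaeeedeb')
  2 → (8, 'adbaeaaeeedeb')
  3 → (11, 'aeaaeeedeb')
  4 → (14, 'aeeedeb')
  5 → (20, 'b')
  6 → (10, 'baeaaeeedeb')
  7 → (0, 'bbecabddadbaeaaeeedeb')
  8 → (5, 'bddadbaeaaeeedeb')
  9 → (1, 'becabddadbaeaaeeedeb')
  10 → (3, 'cabddadbaeaaeeedeb')
  11 → (7, 'dadbaeaaeeedeb')
  12 → (9, 'dbaeaaeeedeb')
  13 → (6, 'ddadbaeaaeeedeb')
  14 → (18, 'deb')
  15 → (12, 'eaaeeedeb')
  16 → (19, 'eb')
  17 → (2, 'ecabddadbaeaaeeedeb')
  18 → (17, 'edeb')
  19 → (16, 'eedeb')
  20 → (15, 'eeedeb')

SA = [13, 4, 8, 11, 14, 20, 10, 0, 5, 1, 3, 7, 9, 6, 18, 12, 19, 2, 17, 16, 15]
i: (SA[i-1],SA[i]) lcp shared
  1: (13,4) 1 'a'
  2: (4,8) 1 'a'
  3: (8,11) 1 'a'
  4: (11,14) 2 'ae'
  5: (14,20) 0 ''
  6: (20,10) 1 'b'
  7: (10,0) 1 'b'
  8: (0,5) 1 'b'
  9: (5,1) 1 'b'
  10: (1,3) 0 ''
  11: (3,7) 0 ''
  12: (7,9) 1 'd'
  13: (9,6) 1 'd'
  14: (6,18) 1 'd'
  15: (18,12) 0 ''
  16: (12,19) 1 'e'
  17: (19,2) 1 'e'
  18: (2,17) 1 'e'
  19: (17,16) 1 'e'
  20: (16,15) 2 'ee'

n(n+1)/2 = 21·22/2 = 231
Σ LCP = 0 + 1 + 1 + 1 + 2 + 0 + 1 + 1 + 1 + 1 + 0 + 0 + 1 + 1 + 1 + 0 + 1 + 1 + 1 + 1 + 2 = 18
distinct = 231 − 18 = 213

213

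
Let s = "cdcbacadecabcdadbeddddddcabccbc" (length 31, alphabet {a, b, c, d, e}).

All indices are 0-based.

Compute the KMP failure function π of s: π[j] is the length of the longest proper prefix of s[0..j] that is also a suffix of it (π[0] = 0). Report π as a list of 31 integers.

[0, 0, 1, 0, 0, 1, 0, 0, 0, 1, 0, 0, 1, 2, 0, 0, 0, 0, 0, 0, 0, 0, 0, 0, 1, 0, 0, 1, 1, 0, 1]

π[0] = 0
j=1 s[j]='d': π[1]=0 (border '')
j=2 s[j]='c': π[2]=1 (border 'c')
j=3 s[j]='b': k: 1→0; π[3]=0 (border '')
j=4 s[j]='a': π[4]=0 (border '')
j=5 s[j]='c': π[5]=1 (border 'c')
j=6 s[j]='a': k: 1→0; π[6]=0 (border '')
j=7 s[j]='d': π[7]=0 (border '')
j=8 s[j]='e': π[8]=0 (border '')
j=9 s[j]='c': π[9]=1 (border 'c')
j=10 s[j]='a': k: 1→0; π[10]=0 (border '')
j=11 s[j]='b': π[11]=0 (border '')
j=12 s[j]='c': π[12]=1 (border 'c')
j=13 s[j]='d': π[13]=2 (border 'cd')
j=14 s[j]='a': k: 2→0; π[14]=0 (border '')
j=15 s[j]='d': π[15]=0 (border '')
j=16 s[j]='b': π[16]=0 (border '')
j=17 s[j]='e': π[17]=0 (border '')
j=18 s[j]='d': π[18]=0 (border '')
j=19 s[j]='d': π[19]=0 (border '')
j=20 s[j]='d': π[20]=0 (border '')
j=21 s[j]='d': π[21]=0 (border '')
j=22 s[j]='d': π[22]=0 (border '')
j=23 s[j]='d': π[23]=0 (border '')
j=24 s[j]='c': π[24]=1 (border 'c')
j=25 s[j]='a': k: 1→0; π[25]=0 (border '')
j=26 s[j]='b': π[26]=0 (border '')
j=27 s[j]='c': π[27]=1 (border 'c')
j=28 s[j]='c': k: 1→0; π[28]=1 (border 'c')
j=29 s[j]='b': k: 1→0; π[29]=0 (border '')
j=30 s[j]='c': π[30]=1 (border 'c')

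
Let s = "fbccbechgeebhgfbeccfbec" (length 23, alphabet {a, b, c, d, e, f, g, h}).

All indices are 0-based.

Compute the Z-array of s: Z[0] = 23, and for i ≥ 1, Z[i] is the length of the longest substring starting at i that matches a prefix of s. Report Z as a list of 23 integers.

Z[0]=23
i=1: i≥r, start 0; Z[1]=0
i=2: i≥r, start 0; Z[2]=0
i=3: i≥r, start 0; Z[3]=0
i=4: i≥r, start 0; Z[4]=0
i=5: i≥r, start 0; Z[5]=0
i=6: i≥r, start 0; Z[6]=0
i=7: i≥r, start 0; Z[7]=0
i=8: i≥r, start 0; Z[8]=0
i=9: i≥r, start 0; Z[9]=0
i=10: i≥r, start 0; Z[10]=0
i=11: i≥r, start 0; Z[11]=0
i=12: i≥r, start 0; Z[12]=0
i=13: i≥r, start 0; Z[13]=0
i=14: i≥r, start 0; Z[14]=2 grow→box=[14,16)
i=15: min(r-i=1, Z[1]=0)=0; Z[15]=0
i=16: i≥r, start 0; Z[16]=0
i=17: i≥r, start 0; Z[17]=0
i=18: i≥r, start 0; Z[18]=0
i=19: i≥r, start 0; Z[19]=2 grow→box=[19,21)
i=20: min(r-i=1, Z[1]=0)=0; Z[20]=0
i=21: i≥r, start 0; Z[21]=0
i=22: i≥r, start 0; Z[22]=0

[23, 0, 0, 0, 0, 0, 0, 0, 0, 0, 0, 0, 0, 0, 2, 0, 0, 0, 0, 2, 0, 0, 0]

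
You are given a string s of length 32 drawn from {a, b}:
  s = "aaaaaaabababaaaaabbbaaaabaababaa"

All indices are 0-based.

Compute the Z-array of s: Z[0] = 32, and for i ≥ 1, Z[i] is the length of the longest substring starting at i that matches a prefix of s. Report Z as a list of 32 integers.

[32, 6, 5, 4, 3, 2, 1, 0, 1, 0, 1, 0, 5, 4, 3, 2, 1, 0, 0, 0, 4, 3, 2, 1, 0, 2, 1, 0, 1, 0, 2, 1]

Z[0]=32
i=1: outside box; Z[1]=6 grow→box=[1,7)
i=2: min(r-i=5, Z[1]=6)=5; Z[2]=5
i=3: min(r-i=4, Z[2]=5)=4; Z[3]=4
i=4: min(r-i=3, Z[3]=4)=3; Z[4]=3
i=5: min(r-i=2, Z[4]=3)=2; Z[5]=2
i=6: min(r-i=1, Z[5]=2)=1; Z[6]=1
i=7: outside box; Z[7]=0
i=8: outside box; Z[8]=1 grow→box=[8,9)
i=9: outside box; Z[9]=0
i=10: outside box; Z[10]=1 grow→box=[10,11)
i=11: outside box; Z[11]=0
i=12: outside box; Z[12]=5 grow→box=[12,17)
i=13: min(r-i=4, Z[1]=6)=4; Z[13]=4
i=14: min(r-i=3, Z[2]=5)=3; Z[14]=3
i=15: min(r-i=2, Z[3]=4)=2; Z[15]=2
i=16: min(r-i=1, Z[4]=3)=1; Z[16]=1
i=17: outside box; Z[17]=0
i=18: outside box; Z[18]=0
i=19: outside box; Z[19]=0
i=20: outside box; Z[20]=4 grow→box=[20,24)
i=21: min(r-i=3, Z[1]=6)=3; Z[21]=3
i=22: min(r-i=2, Z[2]=5)=2; Z[22]=2
i=23: min(r-i=1, Z[3]=4)=1; Z[23]=1
i=24: outside box; Z[24]=0
i=25: outside box; Z[25]=2 grow→box=[25,27)
i=26: min(r-i=1, Z[1]=6)=1; Z[26]=1
i=27: outside box; Z[27]=0
i=28: outside box; Z[28]=1 grow→box=[28,29)
i=29: outside box; Z[29]=0
i=30: outside box; Z[30]=2 grow→box=[30,32)
i=31: min(r-i=1, Z[1]=6)=1; Z[31]=1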